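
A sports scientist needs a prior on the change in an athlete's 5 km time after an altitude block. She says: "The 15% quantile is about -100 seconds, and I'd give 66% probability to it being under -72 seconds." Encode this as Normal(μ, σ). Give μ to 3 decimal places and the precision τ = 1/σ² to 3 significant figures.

For Normal(μ,σ), the p-quantile is μ + z_p·σ. Here z_{0.15} = -1.036, z_{0.66} = 0.4125.
So -100 = μ − 1.036σ and -72 = μ + 0.4125σ.
Subtracting: σ = (-72 − -100)/(0.4125 − (-1.036)) = 19.325.
Then μ = -100 − (-1.036)·19.325 = -79.971.
Precision τ = 1/σ² = 1/19.33² = 0.00268.

μ = -79.971, τ = 0.00268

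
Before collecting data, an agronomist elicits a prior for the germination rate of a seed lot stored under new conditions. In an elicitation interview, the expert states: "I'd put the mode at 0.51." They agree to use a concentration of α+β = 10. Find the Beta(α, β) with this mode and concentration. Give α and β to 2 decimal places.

α = 5.08, β = 4.92

For α,β > 1 the Beta mode is (α−1)/(α+β−2). With α+β = 10, the mode is (α−1)/8.
Set (α−1)/8 = 0.51 → α = 1 + 0.51·8 = 5.08.
β = 10 − α = 4.92.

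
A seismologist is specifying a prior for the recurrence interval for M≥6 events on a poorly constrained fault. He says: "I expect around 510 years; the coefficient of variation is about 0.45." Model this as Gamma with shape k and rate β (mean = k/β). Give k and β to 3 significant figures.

For Gamma(k, rate β): mean = k/β, variance = k/β², so CV = 1/√k.
CV = 0.45, hence k = 1/CV² = 4.94.
Then β = k/mean = 4.94/510 = 0.00968.

k ≈ 4.94, β ≈ 0.00968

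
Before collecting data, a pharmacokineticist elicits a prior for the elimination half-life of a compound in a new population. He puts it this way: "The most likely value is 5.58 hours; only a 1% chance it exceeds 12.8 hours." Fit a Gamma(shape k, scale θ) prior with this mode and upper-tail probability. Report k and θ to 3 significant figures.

k ≈ 7.93, θ ≈ 0.805

Gamma(k,θ) with k>1 has mode (k−1)θ, so θ = 5.58/(k−1).
Need P(X < 12.8) = 0.99 with θ tied to k this way. Start at k = 2, θ = 5.58: P(X<12.8) ≈ 0.668.
Too low — raise k to concentrate. Iterating converges to k ≈ 7.93.
Then θ = 5.58/(7.93−1) ≈ 0.805.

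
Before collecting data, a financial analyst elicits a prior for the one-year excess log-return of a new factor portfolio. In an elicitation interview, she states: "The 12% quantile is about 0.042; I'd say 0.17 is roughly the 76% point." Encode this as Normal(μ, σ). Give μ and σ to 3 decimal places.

μ = 0.122, σ = 0.068

For Normal(μ,σ), the p-quantile is μ + z_p·σ. Here z_{0.12} = -1.175, z_{0.76} = 0.7063.
So 0.042 = μ − 1.175σ and 0.17 = μ + 0.7063σ.
Subtracting: σ = (0.17 − 0.042)/(0.7063 − (-1.175)) = 0.068.
Then μ = 0.042 − (-1.175)·0.068 = 0.122.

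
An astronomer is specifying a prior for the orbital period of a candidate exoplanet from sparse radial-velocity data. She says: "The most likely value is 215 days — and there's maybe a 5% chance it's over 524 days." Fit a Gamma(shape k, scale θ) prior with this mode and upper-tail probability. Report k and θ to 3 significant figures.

k ≈ 4.43, θ ≈ 62.7

Gamma(k,θ) with k>1 has mode (k−1)θ, so θ = 215/(k−1).
Need P(X < 524) = 0.95 with θ tied to k this way. Start at k = 2, θ = 215: P(X<524) ≈ 0.700.
Too low — raise k to concentrate. Iterating converges to k ≈ 4.43.
Then θ = 215/(4.43−1) ≈ 62.7.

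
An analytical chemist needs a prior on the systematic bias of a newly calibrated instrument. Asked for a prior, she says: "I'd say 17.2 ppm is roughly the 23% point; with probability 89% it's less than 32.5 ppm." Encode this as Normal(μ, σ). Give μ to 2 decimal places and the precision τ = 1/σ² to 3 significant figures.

For Normal(μ,σ), the p-quantile is μ + z_p·σ. Here z_{0.23} = -0.7388, z_{0.89} = 1.227.
So 17.2 = μ − 0.7388σ and 32.5 = μ + 1.227σ.
Subtracting: σ = (32.5 − 17.2)/(1.227 − (-0.7388)) = 7.78.
Then μ = 17.2 − (-0.7388)·7.78 = 22.95.
Precision τ = 1/σ² = 1/7.785² = 0.0165.

μ = 22.95, τ = 0.0165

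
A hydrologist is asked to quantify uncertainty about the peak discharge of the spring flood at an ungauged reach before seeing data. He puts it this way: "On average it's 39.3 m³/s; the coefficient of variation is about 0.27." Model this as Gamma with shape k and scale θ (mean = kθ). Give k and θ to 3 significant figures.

For Gamma(k, scale θ): mean = kθ, variance = kθ², so CV = 1/√k.
CV = 0.27, hence k = 1/CV² = 13.7.
Then θ = mean/k = 39.3/13.7 = 2.86.

k ≈ 13.7, θ ≈ 2.86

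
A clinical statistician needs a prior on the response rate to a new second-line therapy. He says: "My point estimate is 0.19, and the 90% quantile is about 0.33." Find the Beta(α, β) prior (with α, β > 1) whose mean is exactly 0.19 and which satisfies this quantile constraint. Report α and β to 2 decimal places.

With mean 0.19 fixed, write α = 0.19s, β = 0.81s where s = α+β.
Need P(θ < 0.33) = 0.9 under Beta(0.19s, 0.81s). Normal approximation: (q−m)/√(m(1−m)/s) ≈ z_{0.9} = 1.28, so s ≈ 0.19·0.81·(1.28)²/(0.33−0.19)² = 12.9.
At s = 12.9: P(θ<0.33) ≈ 0.893. Adjusting to match 0.9 gives s ≈ 13.91.
So α = 0.19·13.91 ≈ 2.64, β = 0.81·13.91 ≈ 11.26.

α ≈ 2.64, β ≈ 11.26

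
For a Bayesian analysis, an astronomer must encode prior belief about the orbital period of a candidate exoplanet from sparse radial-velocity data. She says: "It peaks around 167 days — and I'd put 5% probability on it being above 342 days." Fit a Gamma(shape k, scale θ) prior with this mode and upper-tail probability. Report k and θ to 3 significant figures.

k ≈ 6.39, θ ≈ 31

Gamma(k,θ) with k>1 has mode (k−1)θ, so θ = 167/(k−1).
Need P(X < 342) = 0.95 with θ tied to k this way. Start at k = 2, θ = 167: P(X<342) ≈ 0.607.
Too low — raise k to concentrate. Iterating converges to k ≈ 6.39.
Then θ = 167/(6.39−1) ≈ 31.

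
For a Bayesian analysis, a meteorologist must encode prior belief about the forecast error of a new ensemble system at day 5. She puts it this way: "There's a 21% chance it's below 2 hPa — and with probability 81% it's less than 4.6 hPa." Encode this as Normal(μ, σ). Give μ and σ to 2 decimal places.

The p-quantile of Normal(μ,σ) is μ + z_p·σ, with z_{0.21} = -0.8064 and z_{0.81} = 0.8779.
Eliminate σ: μ = (z₂·x₁ − z₁·x₂)/(z₂ − z₁) = (0.8779·2 − (-0.8064)·4.6)/1.684 = 3.24.
Then σ = (x₂ − x₁)/(z₂ − z₁) = (4.6 − 2)/1.684 = 1.54.

μ = 3.24, σ = 1.54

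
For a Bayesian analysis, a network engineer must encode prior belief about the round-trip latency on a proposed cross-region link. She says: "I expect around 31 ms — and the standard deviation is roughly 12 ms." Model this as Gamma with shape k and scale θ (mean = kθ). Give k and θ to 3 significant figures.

k ≈ 6.67, θ ≈ 4.65

For Gamma(k, scale θ): mean = kθ, variance = kθ², so CV = 1/√k.
CV = SD/mean = 12/31 = 0.3871, hence k = 1/CV² = 6.67.
Then θ = mean/k = 31/6.67 = 4.65.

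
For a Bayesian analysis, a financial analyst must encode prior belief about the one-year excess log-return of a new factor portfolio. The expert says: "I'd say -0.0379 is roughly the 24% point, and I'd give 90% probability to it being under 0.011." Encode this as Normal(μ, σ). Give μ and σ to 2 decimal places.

For Normal(μ,σ), the p-quantile is μ + z_p·σ. Here z_{0.24} = -0.7063, z_{0.9} = 1.282.
So -0.0379 = μ − 0.7063σ and 0.011 = μ + 1.282σ.
Subtracting: σ = (0.011 − -0.0379)/(1.282 − (-0.7063)) = 0.02.
Then μ = -0.0379 − (-0.7063)·0.02 = -0.02.

μ = -0.02, σ = 0.02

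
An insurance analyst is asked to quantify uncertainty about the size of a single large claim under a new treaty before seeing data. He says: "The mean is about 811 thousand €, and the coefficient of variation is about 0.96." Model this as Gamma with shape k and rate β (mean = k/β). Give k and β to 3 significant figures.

k ≈ 1.09, β ≈ 0.00134

For Gamma(k, rate β): mean = k/β, variance = k/β², so CV = 1/√k.
CV = 0.96, hence k = 1/CV² = 1.09.
Then β = k/mean = 1.09/811 = 0.00134.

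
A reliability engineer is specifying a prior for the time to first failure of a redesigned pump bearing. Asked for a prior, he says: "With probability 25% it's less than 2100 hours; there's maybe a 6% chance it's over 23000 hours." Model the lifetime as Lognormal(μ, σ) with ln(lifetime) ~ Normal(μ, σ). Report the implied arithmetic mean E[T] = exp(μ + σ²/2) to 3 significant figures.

E[T] ≈ 7710 hours

If T ~ Lognormal(μ,σ) then ln T ~ Normal(μ,σ), so the p-quantile of ln T is μ + z_p·σ.
ln(2100) = 7.65 and ln(23000) = 10.04; z_{0.25} = -0.6745, z_{0.94} = 1.555.
σ = (10.04 − 7.65)/(1.555 − (-0.6745)) = 1.074.
μ = 7.65 − (-0.6745)·1.074 = 8.374.
E[T] = exp(μ + σ²/2) = exp(8.374 + 0.5764) = 7710 hours.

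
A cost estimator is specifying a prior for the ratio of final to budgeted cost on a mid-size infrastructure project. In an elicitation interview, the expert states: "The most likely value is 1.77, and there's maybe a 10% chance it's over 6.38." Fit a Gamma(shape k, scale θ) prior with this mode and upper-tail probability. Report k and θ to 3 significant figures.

Gamma(k,θ) with k>1 has mode (k−1)θ, so θ = 1.77/(k−1).
Need P(X < 6.38) = 0.9 with θ tied to k this way. Start at k = 2, θ = 1.77: P(X<6.38) ≈ 0.875.
Too low — raise k to concentrate. Iterating converges to k ≈ 2.13.
Then θ = 1.77/(2.13−1) ≈ 1.56.

k ≈ 2.13, θ ≈ 1.56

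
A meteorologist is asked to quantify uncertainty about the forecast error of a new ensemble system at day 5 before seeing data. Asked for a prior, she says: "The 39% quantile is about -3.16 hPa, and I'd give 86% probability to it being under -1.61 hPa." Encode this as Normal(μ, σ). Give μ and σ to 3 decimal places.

For Normal(μ,σ), the p-quantile is μ + z_p·σ. Here z_{0.39} = -0.2793, z_{0.86} = 1.08.
So -3.16 = μ − 0.2793σ and -1.61 = μ + 1.08σ.
Subtracting: σ = (-1.61 − -3.16)/(1.08 − (-0.2793)) = 1.140.
Then μ = -3.16 − (-0.2793)·1.140 = -2.842.

μ = -2.842, σ = 1.140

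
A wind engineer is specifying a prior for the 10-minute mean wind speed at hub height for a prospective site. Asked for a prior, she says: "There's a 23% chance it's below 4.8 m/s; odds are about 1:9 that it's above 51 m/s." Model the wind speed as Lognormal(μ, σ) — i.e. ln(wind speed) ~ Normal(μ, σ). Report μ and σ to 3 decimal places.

If T ~ Lognormal(μ,σ) then ln T ~ Normal(μ,σ), so the p-quantile of ln T is μ + z_p·σ.
ln(4.8) = 1.569 and ln(51) = 3.932; z_{0.23} = -0.7388, z_{0.9} = 1.282.
σ = (3.932 − 1.569)/(1.282 − (-0.7388)) = 1.170.
μ = 1.569 − (-0.7388)·1.170 = 2.433.

μ ≈ 2.433, σ ≈ 1.170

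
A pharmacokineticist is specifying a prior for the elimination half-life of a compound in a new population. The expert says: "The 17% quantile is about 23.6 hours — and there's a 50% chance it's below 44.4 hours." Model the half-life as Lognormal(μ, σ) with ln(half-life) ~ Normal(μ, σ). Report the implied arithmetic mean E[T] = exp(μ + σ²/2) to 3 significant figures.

If T ~ Lognormal(μ,σ) then ln T ~ Normal(μ,σ), so the p-quantile of ln T is μ + z_p·σ.
ln(23.6) = 3.161 and ln(44.4) = 3.793; z_{0.17} = -0.9542, z_{0.5} = 0.
σ = (3.793 − 3.161)/(0 − (-0.9542)) = 0.662.
μ = 3.161 − (-0.9542)·0.662 = 3.793.
E[T] = exp(μ + σ²/2) = exp(3.793 + 0.2194) = 55.3 hours.

E[T] ≈ 55.3 hours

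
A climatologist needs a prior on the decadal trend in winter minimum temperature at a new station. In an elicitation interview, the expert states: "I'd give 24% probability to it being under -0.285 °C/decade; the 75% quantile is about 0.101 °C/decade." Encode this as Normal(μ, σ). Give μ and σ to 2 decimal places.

μ = -0.09, σ = 0.28

The p-quantile of Normal(μ,σ) is μ + z_p·σ, with z_{0.24} = -0.7063 and z_{0.75} = 0.6745.
Eliminate σ: μ = (z₂·x₁ − z₁·x₂)/(z₂ − z₁) = (0.6745·-0.285 − (-0.7063)·0.101)/1.381 = -0.09.
Then σ = (x₂ − x₁)/(z₂ − z₁) = (0.101 − -0.285)/1.381 = 0.28.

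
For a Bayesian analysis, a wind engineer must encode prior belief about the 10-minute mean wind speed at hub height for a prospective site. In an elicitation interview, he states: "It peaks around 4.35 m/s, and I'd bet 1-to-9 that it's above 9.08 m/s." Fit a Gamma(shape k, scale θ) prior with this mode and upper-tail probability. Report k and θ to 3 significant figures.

k ≈ 4.55, θ ≈ 1.23

Gamma(k,θ) with k>1 has mode (k−1)θ, so θ = 4.35/(k−1).
Need P(X < 9.08) = 0.9 with θ tied to k this way. Start at k = 2, θ = 4.35: P(X<9.08) ≈ 0.617.
Too low — raise k to concentrate. Iterating converges to k ≈ 4.55.
Then θ = 4.35/(4.55−1) ≈ 1.23.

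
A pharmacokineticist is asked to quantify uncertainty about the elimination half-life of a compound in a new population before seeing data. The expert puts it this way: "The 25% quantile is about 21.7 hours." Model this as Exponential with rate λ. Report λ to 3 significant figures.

P(T < 21.7) = 1 − e^(−λ·21.7) = 0.25, so λ = −ln(1−0.25)/21.7 = −ln(0.75)/21.7 = 0.0133.

λ ≈ 0.0133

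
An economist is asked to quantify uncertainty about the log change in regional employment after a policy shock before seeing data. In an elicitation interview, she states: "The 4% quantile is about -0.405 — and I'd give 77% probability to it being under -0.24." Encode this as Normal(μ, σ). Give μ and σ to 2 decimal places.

μ = -0.29, σ = 0.07

For Normal(μ,σ), the p-quantile is μ + z_p·σ. Here z_{0.04} = -1.751, z_{0.77} = 0.7388.
So -0.405 = μ − 1.751σ and -0.24 = μ + 0.7388σ.
Subtracting: σ = (-0.24 − -0.405)/(0.7388 − (-1.751)) = 0.07.
Then μ = -0.405 − (-1.751)·0.07 = -0.29.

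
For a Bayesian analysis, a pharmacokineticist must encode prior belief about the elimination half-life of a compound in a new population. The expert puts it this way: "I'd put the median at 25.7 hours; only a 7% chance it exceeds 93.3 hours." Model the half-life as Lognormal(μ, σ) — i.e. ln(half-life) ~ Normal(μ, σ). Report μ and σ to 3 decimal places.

μ ≈ 3.246, σ ≈ 0.874

If T ~ Lognormal(μ,σ) then ln T ~ Normal(μ,σ), so the p-quantile of ln T is μ + z_p·σ.
ln(25.7) = 3.246 and ln(93.3) = 4.536; z_{0.5} = 0, z_{0.93} = 1.476.
σ = (4.536 − 3.246)/(1.476 − (0)) = 0.874.
μ = 3.246 − (0)·0.874 = 3.246.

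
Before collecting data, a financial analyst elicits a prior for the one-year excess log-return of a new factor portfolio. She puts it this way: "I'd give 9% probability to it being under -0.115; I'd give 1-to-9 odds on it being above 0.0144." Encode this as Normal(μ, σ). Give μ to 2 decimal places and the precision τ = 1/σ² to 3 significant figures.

The p-quantile of Normal(μ,σ) is μ + z_p·σ, with z_{0.09} = -1.341 and z_{0.9} = 1.282.
Eliminate σ: μ = (z₂·x₁ − z₁·x₂)/(z₂ − z₁) = (1.282·-0.115 − (-1.341)·0.0144)/2.622 = -0.05.
Then σ = (x₂ − x₁)/(z₂ − z₁) = (0.0144 − -0.115)/2.622 = 0.05.
Precision τ = 1/σ² = 1/0.04935² = 411.

μ = -0.05, τ = 411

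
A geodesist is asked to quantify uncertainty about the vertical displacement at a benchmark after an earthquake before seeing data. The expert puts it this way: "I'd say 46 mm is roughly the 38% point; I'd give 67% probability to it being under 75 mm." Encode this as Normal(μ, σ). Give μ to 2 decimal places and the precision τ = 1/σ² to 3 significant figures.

μ = 57.88, τ = 0.000661

For Normal(μ,σ), the p-quantile is μ + z_p·σ. Here z_{0.38} = -0.3055, z_{0.67} = 0.4399.
So 46 = μ − 0.3055σ and 75 = μ + 0.4399σ.
Subtracting: σ = (75 − 46)/(0.4399 − (-0.3055)) = 38.91.
Then μ = 46 − (-0.3055)·38.91 = 57.88.
Precision τ = 1/σ² = 1/38.91² = 0.000661.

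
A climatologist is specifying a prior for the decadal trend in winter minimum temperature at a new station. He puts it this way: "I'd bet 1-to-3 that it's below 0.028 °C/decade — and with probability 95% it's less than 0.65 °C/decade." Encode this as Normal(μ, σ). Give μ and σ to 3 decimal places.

μ = 0.209, σ = 0.268

For Normal(μ,σ), the p-quantile is μ + z_p·σ. Here z_{0.25} = -0.6745, z_{0.95} = 1.645.
So 0.028 = μ − 0.6745σ and 0.65 = μ + 1.645σ.
Subtracting: σ = (0.65 − 0.028)/(1.645 − (-0.6745)) = 0.268.
Then μ = 0.028 − (-0.6745)·0.268 = 0.209.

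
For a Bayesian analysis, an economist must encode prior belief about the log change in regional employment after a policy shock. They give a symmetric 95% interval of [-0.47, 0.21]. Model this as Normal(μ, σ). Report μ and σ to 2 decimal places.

μ = -0.13, σ = 0.17

A symmetric 95% interval runs μ ± z·σ with z = 1.96.
Half-width = 0.34, so σ = 0.34/1.96 = 0.17.
μ is the interval midpoint, -0.13.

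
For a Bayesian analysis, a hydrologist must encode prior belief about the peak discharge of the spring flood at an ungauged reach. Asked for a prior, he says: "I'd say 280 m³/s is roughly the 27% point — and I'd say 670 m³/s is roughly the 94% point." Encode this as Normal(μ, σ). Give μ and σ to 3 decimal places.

μ = 390.260, σ = 179.924

The p-quantile of Normal(μ,σ) is μ + z_p·σ, with z_{0.27} = -0.6128 and z_{0.94} = 1.555.
Eliminate σ: μ = (z₂·x₁ − z₁·x₂)/(z₂ − z₁) = (1.555·280 − (-0.6128)·670)/2.168 = 390.260.
Then σ = (x₂ − x₁)/(z₂ − z₁) = (670 − 280)/2.168 = 179.924.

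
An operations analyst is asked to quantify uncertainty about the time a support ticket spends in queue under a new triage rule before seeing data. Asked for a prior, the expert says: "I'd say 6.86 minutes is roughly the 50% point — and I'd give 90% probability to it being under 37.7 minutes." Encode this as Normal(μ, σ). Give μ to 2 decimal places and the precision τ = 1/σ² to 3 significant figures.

For Normal(μ,σ), the p-quantile is μ + z_p·σ. Here z_{0.5} = 0, z_{0.9} = 1.282.
So 6.86 = μ + 0σ and 37.7 = μ + 1.282σ.
Subtracting: σ = (37.7 − 6.86)/(1.282 − (0)) = 24.06.
Then μ = 6.86 − (0)·24.06 = 6.86.
Precision τ = 1/σ² = 1/24.06² = 0.00173.

μ = 6.86, τ = 0.00173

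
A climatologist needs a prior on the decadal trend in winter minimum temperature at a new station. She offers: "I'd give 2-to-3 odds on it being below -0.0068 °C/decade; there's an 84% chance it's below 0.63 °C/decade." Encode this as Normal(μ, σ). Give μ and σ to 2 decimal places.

For Normal(μ,σ), the p-quantile is μ + z_p·σ. Here z_{0.4} = -0.2533, z_{0.84} = 0.9945.
So -0.0068 = μ − 0.2533σ and 0.63 = μ + 0.9945σ.
Subtracting: σ = (0.63 − -0.0068)/(0.9945 − (-0.2533)) = 0.51.
Then μ = -0.0068 − (-0.2533)·0.51 = 0.12.

μ = 0.12, σ = 0.51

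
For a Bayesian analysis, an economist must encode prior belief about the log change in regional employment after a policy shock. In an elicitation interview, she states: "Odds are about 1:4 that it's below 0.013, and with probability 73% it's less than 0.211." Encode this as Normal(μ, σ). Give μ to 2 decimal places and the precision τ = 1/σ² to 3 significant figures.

μ = 0.13, τ = 54

For Normal(μ,σ), the p-quantile is μ + z_p·σ. Here z_{0.2} = -0.8416, z_{0.73} = 0.6128.
So 0.013 = μ − 0.8416σ and 0.211 = μ + 0.6128σ.
Subtracting: σ = (0.211 − 0.013)/(0.6128 − (-0.8416)) = 0.14.
Then μ = 0.013 − (-0.8416)·0.14 = 0.13.
Precision τ = 1/σ² = 1/0.1361² = 54.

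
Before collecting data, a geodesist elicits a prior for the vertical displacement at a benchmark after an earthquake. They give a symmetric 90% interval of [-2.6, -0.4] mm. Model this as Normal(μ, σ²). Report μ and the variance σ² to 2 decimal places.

A symmetric 90% interval runs μ ± z·σ with z = 1.645.
Half-width = 1.1, so σ = 1.1/1.645 = 0.669 and σ² = 0.45.
μ is the interval midpoint, -1.50.

μ = -1.50, σ² = 0.45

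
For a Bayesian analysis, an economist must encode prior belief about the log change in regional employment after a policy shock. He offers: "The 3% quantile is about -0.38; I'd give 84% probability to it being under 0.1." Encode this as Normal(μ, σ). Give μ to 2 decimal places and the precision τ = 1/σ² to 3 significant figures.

μ = -0.07, τ = 35.9

The p-quantile of Normal(μ,σ) is μ + z_p·σ, with z_{0.03} = -1.881 and z_{0.84} = 0.9945.
Eliminate σ: μ = (z₂·x₁ − z₁·x₂)/(z₂ − z₁) = (0.9945·-0.38 − (-1.881)·0.1)/2.875 = -0.07.
Then σ = (x₂ − x₁)/(z₂ − z₁) = (0.1 − -0.38)/2.875 = 0.17.
Precision τ = 1/σ² = 1/0.1669² = 35.9.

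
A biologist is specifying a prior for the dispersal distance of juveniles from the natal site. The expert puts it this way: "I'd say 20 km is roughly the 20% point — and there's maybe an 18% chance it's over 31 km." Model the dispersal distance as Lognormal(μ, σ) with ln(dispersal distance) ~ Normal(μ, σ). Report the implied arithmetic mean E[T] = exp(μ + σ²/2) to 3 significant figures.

E[T] ≈ 25.5 km

If T ~ Lognormal(μ,σ) then ln T ~ Normal(μ,σ), so the p-quantile of ln T is μ + z_p·σ.
ln(20) = 2.996 and ln(31) = 3.434; z_{0.2} = -0.8416, z_{0.82} = 0.9154.
σ = (3.434 − 2.996)/(0.9154 − (-0.8416)) = 0.249.
μ = 2.996 − (-0.8416)·0.249 = 3.206.
E[T] = exp(μ + σ²/2) = exp(3.206 + 0.0311) = 25.5 km.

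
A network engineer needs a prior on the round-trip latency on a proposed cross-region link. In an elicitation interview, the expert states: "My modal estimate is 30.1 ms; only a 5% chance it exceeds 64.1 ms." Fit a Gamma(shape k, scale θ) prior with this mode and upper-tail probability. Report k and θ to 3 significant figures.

Gamma(k,θ) with k>1 has mode (k−1)θ, so θ = 30.1/(k−1).
Need P(X < 64.1) = 0.95 with θ tied to k this way. Start at k = 2, θ = 30.1: P(X<64.1) ≈ 0.628.
Too low — raise k to concentrate. Iterating converges to k ≈ 5.83.
Then θ = 30.1/(5.83−1) ≈ 6.23.

k ≈ 5.83, θ ≈ 6.23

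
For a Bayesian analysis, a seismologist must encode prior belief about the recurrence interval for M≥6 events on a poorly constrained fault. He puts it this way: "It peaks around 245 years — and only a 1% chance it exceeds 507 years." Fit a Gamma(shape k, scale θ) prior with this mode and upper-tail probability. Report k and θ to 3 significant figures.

Gamma(k,θ) with k>1 has mode (k−1)θ, so θ = 245/(k−1).
Need P(X < 507) = 0.99 with θ tied to k this way. Start at k = 2, θ = 245: P(X<507) ≈ 0.612.
Too low — raise k to concentrate. Iterating converges to k ≈ 10.2.
Then θ = 245/(10.2−1) ≈ 26.6.

k ≈ 10.2, θ ≈ 26.6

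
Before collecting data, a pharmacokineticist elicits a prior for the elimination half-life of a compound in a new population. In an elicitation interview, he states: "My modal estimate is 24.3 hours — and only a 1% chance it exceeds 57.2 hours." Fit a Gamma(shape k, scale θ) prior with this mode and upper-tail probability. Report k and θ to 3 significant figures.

Gamma(k,θ) with k>1 has mode (k−1)θ, so θ = 24.3/(k−1).
Need P(X < 57.2) = 0.99 with θ tied to k this way. Start at k = 2, θ = 24.3: P(X<57.2) ≈ 0.681.
Too low — raise k to concentrate. Iterating converges to k ≈ 7.49.
Then θ = 24.3/(7.49−1) ≈ 3.75.

k ≈ 7.49, θ ≈ 3.75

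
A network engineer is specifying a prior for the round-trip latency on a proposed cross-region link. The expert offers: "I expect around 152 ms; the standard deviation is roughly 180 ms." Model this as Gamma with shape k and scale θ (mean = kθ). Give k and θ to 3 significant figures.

For Gamma(k, scale θ): mean = kθ, variance = kθ², so CV = 1/√k.
CV = SD/mean = 180/152 = 1.184, hence k = 1/CV² = 0.713.
Then θ = mean/k = 152/0.713 = 213.

k ≈ 0.713, θ ≈ 213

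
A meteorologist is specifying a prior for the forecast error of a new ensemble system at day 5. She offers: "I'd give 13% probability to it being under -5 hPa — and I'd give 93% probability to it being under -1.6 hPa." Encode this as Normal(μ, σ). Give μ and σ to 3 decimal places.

μ = -3.528, σ = 1.307

For Normal(μ,σ), the p-quantile is μ + z_p·σ. Here z_{0.13} = -1.126, z_{0.93} = 1.476.
So -5 = μ − 1.126σ and -1.6 = μ + 1.476σ.
Subtracting: σ = (-1.6 − -5)/(1.476 − (-1.126)) = 1.307.
Then μ = -5 − (-1.126)·1.307 = -3.528.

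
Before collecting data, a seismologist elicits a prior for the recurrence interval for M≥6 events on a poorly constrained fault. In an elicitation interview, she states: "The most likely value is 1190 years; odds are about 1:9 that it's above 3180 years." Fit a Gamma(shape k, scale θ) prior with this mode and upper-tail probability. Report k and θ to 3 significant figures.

Gamma(k,θ) with k>1 has mode (k−1)θ, so θ = 1190/(k−1).
Need P(X < 3180) = 0.9 with θ tied to k this way. Start at k = 2, θ = 1190: P(X<3180) ≈ 0.746.
Too low — raise k to concentrate. Iterating converges to k ≈ 2.98.
Then θ = 1190/(2.98−1) ≈ 600.

k ≈ 2.98, θ ≈ 600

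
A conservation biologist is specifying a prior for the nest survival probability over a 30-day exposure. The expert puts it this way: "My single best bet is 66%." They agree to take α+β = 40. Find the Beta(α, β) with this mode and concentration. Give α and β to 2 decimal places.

α = 26.08, β = 13.92

For α,β > 1 the Beta mode is (α−1)/(α+β−2). With α+β = 40, the mode is (α−1)/38.
Set (α−1)/38 = 0.66 → α = 1 + 0.66·38 = 26.08.
β = 40 − α = 13.92.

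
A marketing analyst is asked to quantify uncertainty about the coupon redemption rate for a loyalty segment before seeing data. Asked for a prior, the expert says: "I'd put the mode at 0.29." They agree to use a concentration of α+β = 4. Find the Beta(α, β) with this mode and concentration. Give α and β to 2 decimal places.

For α,β > 1 the Beta mode is (α−1)/(α+β−2). With α+β = 4, the mode is (α−1)/2.
Set (α−1)/2 = 0.29 → α = 1 + 0.29·2 = 1.58.
β = 4 − α = 2.42.

α = 1.58, β = 2.42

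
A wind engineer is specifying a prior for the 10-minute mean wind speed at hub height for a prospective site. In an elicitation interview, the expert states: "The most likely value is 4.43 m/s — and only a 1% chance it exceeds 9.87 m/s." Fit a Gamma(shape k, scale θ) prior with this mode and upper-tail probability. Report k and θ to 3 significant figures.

k ≈ 8.49, θ ≈ 0.591

Gamma(k,θ) with k>1 has mode (k−1)θ, so θ = 4.43/(k−1).
Need P(X < 9.87) = 0.99 with θ tied to k this way. Start at k = 2, θ = 4.43: P(X<9.87) ≈ 0.652.
Too low — raise k to concentrate. Iterating converges to k ≈ 8.49.
Then θ = 4.43/(8.49−1) ≈ 0.591.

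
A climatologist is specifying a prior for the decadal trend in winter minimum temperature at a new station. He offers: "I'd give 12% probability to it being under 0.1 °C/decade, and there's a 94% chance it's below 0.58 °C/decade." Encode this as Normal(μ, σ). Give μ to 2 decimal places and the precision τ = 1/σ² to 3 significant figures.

The p-quantile of Normal(μ,σ) is μ + z_p·σ, with z_{0.12} = -1.175 and z_{0.94} = 1.555.
Eliminate σ: μ = (z₂·x₁ − z₁·x₂)/(z₂ − z₁) = (1.555·0.1 − (-1.175)·0.58)/2.73 = 0.31.
Then σ = (x₂ − x₁)/(z₂ − z₁) = (0.58 − 0.1)/2.73 = 0.18.
Precision τ = 1/σ² = 1/0.1758² = 32.3.

μ = 0.31, τ = 32.3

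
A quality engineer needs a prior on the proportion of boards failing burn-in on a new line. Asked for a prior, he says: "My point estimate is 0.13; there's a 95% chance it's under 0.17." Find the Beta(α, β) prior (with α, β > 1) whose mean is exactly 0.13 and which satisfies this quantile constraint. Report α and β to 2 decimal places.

α ≈ 27.29, β ≈ 182.67

With mean 0.13 fixed, write α = 0.13s, β = 0.87s where s = α+β.
Need P(θ < 0.17) = 0.95 under Beta(0.13s, 0.87s). Normal approximation: (q−m)/√(m(1−m)/s) ≈ z_{0.95} = 1.64, so s ≈ 0.13·0.87·(1.64)²/(0.17−0.13)² = 191.2.
At s = 191.2: P(θ<0.17) ≈ 0.942. Adjusting to match 0.95 gives s ≈ 209.96.
So α = 0.13·209.96 ≈ 27.29, β = 0.87·209.96 ≈ 182.67.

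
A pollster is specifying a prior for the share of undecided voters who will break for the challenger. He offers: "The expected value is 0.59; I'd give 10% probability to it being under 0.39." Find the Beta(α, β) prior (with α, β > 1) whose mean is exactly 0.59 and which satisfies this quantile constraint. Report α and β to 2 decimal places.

α ≈ 5.89, β ≈ 4.09

With mean 0.59 fixed, write α = 0.59s, β = 0.41s where s = α+β.
Need P(θ < 0.39) = 0.1 under Beta(0.59s, 0.41s). Normal approximation: (q−m)/√(m(1−m)/s) ≈ z_{0.1} = -1.28, so s ≈ 0.59·0.41·(-1.28)²/(0.39−0.59)² = 9.9.
At s = 9.9: P(θ<0.39) ≈ 0.101. Adjusting to match 0.1 gives s ≈ 9.98.
So α = 0.59·9.98 ≈ 5.89, β = 0.41·9.98 ≈ 4.09.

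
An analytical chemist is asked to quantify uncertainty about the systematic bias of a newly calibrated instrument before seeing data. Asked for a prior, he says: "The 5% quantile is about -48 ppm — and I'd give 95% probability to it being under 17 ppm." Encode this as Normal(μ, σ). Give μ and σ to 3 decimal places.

The p-quantile of Normal(μ,σ) is μ + z_p·σ, with z_{0.05} = -1.645 and z_{0.95} = 1.645.
Eliminate σ: μ = (z₂·x₁ − z₁·x₂)/(z₂ − z₁) = (1.645·-48 − (-1.645)·17)/3.29 = -15.500.
Then σ = (x₂ − x₁)/(z₂ − z₁) = (17 − -48)/3.29 = 19.759.

μ = -15.500, σ = 19.759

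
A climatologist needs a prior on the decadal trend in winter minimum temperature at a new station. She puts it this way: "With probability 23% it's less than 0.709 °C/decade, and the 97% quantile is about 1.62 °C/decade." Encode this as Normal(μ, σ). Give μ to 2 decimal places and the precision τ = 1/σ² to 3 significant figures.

μ = 0.97, τ = 8.27

The p-quantile of Normal(μ,σ) is μ + z_p·σ, with z_{0.23} = -0.7388 and z_{0.97} = 1.881.
Eliminate σ: μ = (z₂·x₁ − z₁·x₂)/(z₂ − z₁) = (1.881·0.709 − (-0.7388)·1.62)/2.62 = 0.97.
Then σ = (x₂ − x₁)/(z₂ − z₁) = (1.62 − 0.709)/2.62 = 0.35.
Precision τ = 1/σ² = 1/0.3478² = 8.27.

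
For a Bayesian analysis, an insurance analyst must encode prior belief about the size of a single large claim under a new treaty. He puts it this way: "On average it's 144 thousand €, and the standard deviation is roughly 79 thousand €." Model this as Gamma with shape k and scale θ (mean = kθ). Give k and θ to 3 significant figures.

k ≈ 3.32, θ ≈ 43.3

For Gamma(k, scale θ): mean = kθ, variance = kθ², so CV = 1/√k.
CV = SD/mean = 79/144 = 0.5486, hence k = 1/CV² = 3.32.
Then θ = mean/k = 144/3.32 = 43.3.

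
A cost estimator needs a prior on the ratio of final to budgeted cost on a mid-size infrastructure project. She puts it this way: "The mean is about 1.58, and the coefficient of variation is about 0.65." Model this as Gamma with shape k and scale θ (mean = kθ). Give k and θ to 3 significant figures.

k ≈ 2.37, θ ≈ 0.668

For Gamma(k, scale θ): mean = kθ, variance = kθ², so CV = 1/√k.
CV = 0.65, hence k = 1/CV² = 2.37.
Then θ = mean/k = 1.58/2.37 = 0.668.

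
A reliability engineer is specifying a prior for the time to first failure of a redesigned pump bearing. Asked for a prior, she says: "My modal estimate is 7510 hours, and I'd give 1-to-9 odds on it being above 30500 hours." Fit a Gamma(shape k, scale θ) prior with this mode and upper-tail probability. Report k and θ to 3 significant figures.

Gamma(k,θ) with k>1 has mode (k−1)θ, so θ = 7510/(k−1).
Need P(X < 30500) = 0.9 with θ tied to k this way. Start at k = 2, θ = 7510: P(X<30500) ≈ 0.913.
Too high — lower k to spread out. Iterating converges to k ≈ 1.93.
Then θ = 7510/(1.93−1) ≈ 8050.

k ≈ 1.93, θ ≈ 8050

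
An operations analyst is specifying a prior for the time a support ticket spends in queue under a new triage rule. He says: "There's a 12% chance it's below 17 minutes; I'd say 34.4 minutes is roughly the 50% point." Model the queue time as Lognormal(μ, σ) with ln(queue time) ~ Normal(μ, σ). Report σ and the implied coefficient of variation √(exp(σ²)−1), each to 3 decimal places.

If T ~ Lognormal(μ,σ) then ln T ~ Normal(μ,σ), so the p-quantile of ln T is μ + z_p·σ.
ln(17) = 2.833 and ln(34.4) = 3.538; z_{0.12} = -1.175, z_{0.5} = 0.
σ = (3.538 − 2.833)/(0 − (-1.175)) = 0.600.
μ = 2.833 − (-1.175)·0.600 = 3.538.
CV = √(exp(σ²)−1) = √(exp(0.3598)−1) = 0.658.

σ ≈ 0.600, CV ≈ 0.658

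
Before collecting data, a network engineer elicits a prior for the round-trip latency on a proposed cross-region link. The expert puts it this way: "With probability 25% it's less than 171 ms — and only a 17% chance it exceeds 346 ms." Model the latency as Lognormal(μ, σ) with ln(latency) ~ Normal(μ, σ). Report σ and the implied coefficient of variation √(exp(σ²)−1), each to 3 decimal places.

σ ≈ 0.433, CV ≈ 0.454

If T ~ Lognormal(μ,σ) then ln T ~ Normal(μ,σ), so the p-quantile of ln T is μ + z_p·σ.
ln(171) = 5.142 and ln(346) = 5.846; z_{0.25} = -0.6745, z_{0.83} = 0.9542.
σ = (5.846 − 5.142)/(0.9542 − (-0.6745)) = 0.433.
μ = 5.142 − (-0.6745)·0.433 = 5.434.
CV = √(exp(σ²)−1) = √(exp(0.1873)−1) = 0.454.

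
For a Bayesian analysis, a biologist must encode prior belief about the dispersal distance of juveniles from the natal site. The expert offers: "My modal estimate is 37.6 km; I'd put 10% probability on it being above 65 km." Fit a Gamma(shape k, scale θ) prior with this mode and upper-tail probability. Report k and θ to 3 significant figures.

k ≈ 7.33, θ ≈ 5.94

Gamma(k,θ) with k>1 has mode (k−1)θ, so θ = 37.6/(k−1).
Need P(X < 65) = 0.9 with θ tied to k this way. Start at k = 2, θ = 37.6: P(X<65) ≈ 0.516.
Too low — raise k to concentrate. Iterating converges to k ≈ 7.33.
Then θ = 37.6/(7.33−1) ≈ 5.94.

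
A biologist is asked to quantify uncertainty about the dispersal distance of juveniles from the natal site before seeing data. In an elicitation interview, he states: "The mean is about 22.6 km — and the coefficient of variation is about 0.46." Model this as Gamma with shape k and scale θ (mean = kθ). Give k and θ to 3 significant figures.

k ≈ 4.73, θ ≈ 4.78

For Gamma(k, scale θ): mean = kθ, variance = kθ², so CV = 1/√k.
CV = 0.46, hence k = 1/CV² = 4.73.
Then θ = mean/k = 22.6/4.73 = 4.78.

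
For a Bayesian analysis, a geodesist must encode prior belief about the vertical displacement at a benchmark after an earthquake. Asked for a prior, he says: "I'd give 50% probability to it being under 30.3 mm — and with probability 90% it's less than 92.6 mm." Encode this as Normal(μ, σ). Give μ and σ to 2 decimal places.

μ = 30.30, σ = 48.61

For Normal(μ,σ), the p-quantile is μ + z_p·σ. Here z_{0.5} = 0, z_{0.9} = 1.282.
So 30.3 = μ + 0σ and 92.6 = μ + 1.282σ.
Subtracting: σ = (92.6 − 30.3)/(1.282 − (0)) = 48.61.
Then μ = 30.3 − (0)·48.61 = 30.30.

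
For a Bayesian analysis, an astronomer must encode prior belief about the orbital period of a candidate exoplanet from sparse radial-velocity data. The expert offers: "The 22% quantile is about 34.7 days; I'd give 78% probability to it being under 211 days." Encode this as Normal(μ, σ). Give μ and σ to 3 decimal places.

μ = 122.850, σ = 114.155

For Normal(μ,σ), the p-quantile is μ + z_p·σ. Here z_{0.22} = -0.7722, z_{0.78} = 0.7722.
So 34.7 = μ − 0.7722σ and 211 = μ + 0.7722σ.
Subtracting: σ = (211 − 34.7)/(0.7722 − (-0.7722)) = 114.155.
Then μ = 34.7 − (-0.7722)·114.155 = 122.850.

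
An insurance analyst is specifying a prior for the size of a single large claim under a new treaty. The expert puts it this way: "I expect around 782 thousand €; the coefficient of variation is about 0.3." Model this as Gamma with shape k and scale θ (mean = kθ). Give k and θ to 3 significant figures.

k ≈ 11.1, θ ≈ 70.4

For Gamma(k, scale θ): mean = kθ, variance = kθ², so CV = 1/√k.
CV = 0.3, hence k = 1/CV² = 11.1.
Then θ = mean/k = 782/11.1 = 70.4.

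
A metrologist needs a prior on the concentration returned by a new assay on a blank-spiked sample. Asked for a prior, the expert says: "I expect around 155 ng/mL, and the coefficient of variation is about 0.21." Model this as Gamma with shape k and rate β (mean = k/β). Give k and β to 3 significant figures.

For Gamma(k, rate β): mean = k/β, variance = k/β², so CV = 1/√k.
CV = 0.21, hence k = 1/CV² = 22.7.
Then β = k/mean = 22.7/155 = 0.146.

k ≈ 22.7, β ≈ 0.146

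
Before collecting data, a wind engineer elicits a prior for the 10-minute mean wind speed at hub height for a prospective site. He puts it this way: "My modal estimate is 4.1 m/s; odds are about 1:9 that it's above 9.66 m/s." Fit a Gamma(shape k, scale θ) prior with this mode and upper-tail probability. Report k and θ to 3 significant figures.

Gamma(k,θ) with k>1 has mode (k−1)θ, so θ = 4.1/(k−1).
Need P(X < 9.66) = 0.9 with θ tied to k this way. Start at k = 2, θ = 4.1: P(X<9.66) ≈ 0.682.
Too low — raise k to concentrate. Iterating converges to k ≈ 3.62.
Then θ = 4.1/(3.62−1) ≈ 1.57.

k ≈ 3.62, θ ≈ 1.57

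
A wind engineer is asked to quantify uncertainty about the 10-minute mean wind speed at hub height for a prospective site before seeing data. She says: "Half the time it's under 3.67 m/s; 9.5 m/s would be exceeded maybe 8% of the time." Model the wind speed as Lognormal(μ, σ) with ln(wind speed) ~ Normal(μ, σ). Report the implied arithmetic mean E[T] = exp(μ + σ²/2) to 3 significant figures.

E[T] ≈ 4.61 m/s

If T ~ Lognormal(μ,σ) then ln T ~ Normal(μ,σ), so the p-quantile of ln T is μ + z_p·σ.
ln(3.67) = 1.3 and ln(9.5) = 2.251; z_{0.5} = 0, z_{0.92} = 1.405.
σ = (2.251 − 1.3)/(1.405 − (0)) = 0.677.
μ = 1.3 − (0)·0.677 = 1.300.
E[T] = exp(μ + σ²/2) = exp(1.300 + 0.2291) = 4.61 m/s.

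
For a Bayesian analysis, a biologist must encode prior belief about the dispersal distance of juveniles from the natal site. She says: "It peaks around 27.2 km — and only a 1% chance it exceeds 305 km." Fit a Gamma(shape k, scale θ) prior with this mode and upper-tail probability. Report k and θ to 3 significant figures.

k ≈ 1.51, θ ≈ 53.6

Gamma(k,θ) with k>1 has mode (k−1)θ, so θ = 27.2/(k−1).
Need P(X < 305) = 0.99 with θ tied to k this way. Start at k = 2, θ = 27.2: P(X<305) ≈ 1.000.
Too high — lower k to spread out. Iterating converges to k ≈ 1.51.
Then θ = 27.2/(1.51−1) ≈ 53.6.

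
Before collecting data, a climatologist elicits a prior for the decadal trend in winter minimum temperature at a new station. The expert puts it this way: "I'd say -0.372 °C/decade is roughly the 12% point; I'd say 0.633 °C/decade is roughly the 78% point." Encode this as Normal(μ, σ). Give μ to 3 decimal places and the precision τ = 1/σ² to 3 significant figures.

For Normal(μ,σ), the p-quantile is μ + z_p·σ. Here z_{0.12} = -1.175, z_{0.78} = 0.7722.
So -0.372 = μ − 1.175σ and 0.633 = μ + 0.7722σ.
Subtracting: σ = (0.633 − -0.372)/(0.7722 − (-1.175)) = 0.516.
Then μ = -0.372 − (-1.175)·0.516 = 0.234.
Precision τ = 1/σ² = 1/0.5161² = 3.75.

μ = 0.234, τ = 3.75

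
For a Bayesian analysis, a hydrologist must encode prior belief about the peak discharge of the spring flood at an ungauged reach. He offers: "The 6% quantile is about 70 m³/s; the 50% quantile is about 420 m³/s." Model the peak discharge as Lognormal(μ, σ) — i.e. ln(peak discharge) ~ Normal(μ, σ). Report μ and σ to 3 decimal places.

If T ~ Lognormal(μ,σ) then ln T ~ Normal(μ,σ), so the p-quantile of ln T is μ + z_p·σ.
ln(70) = 4.248 and ln(420) = 6.04; z_{0.06} = -1.555, z_{0.5} = 0.
σ = (6.04 − 4.248)/(0 − (-1.555)) = 1.152.
μ = 4.248 − (-1.555)·1.152 = 6.040.

μ ≈ 6.040, σ ≈ 1.152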